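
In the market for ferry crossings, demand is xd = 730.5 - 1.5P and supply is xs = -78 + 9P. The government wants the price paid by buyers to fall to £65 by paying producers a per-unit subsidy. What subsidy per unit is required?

Required subsidy s = £14 per unit

At a buyer price of 65, quantity demanded is 730.5 − 1.5·65 = 633.
Sellers supply 633 only when they receive Ps with -78 + 9·Ps = 633, i.e. Ps = 79.
s = Ps − Pb = 79 − 65 = 14.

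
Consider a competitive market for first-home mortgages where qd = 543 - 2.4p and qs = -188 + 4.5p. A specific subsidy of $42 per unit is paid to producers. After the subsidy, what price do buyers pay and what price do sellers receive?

Buyers pay 5420/69; sellers receive 8318/69

Pre-subsidy: 543 - 2.4p = -188 + 4.5p gives p* = 7310/69, q* = 6641/23.
With the subsidy, sellers receive ps = pb + 42 for each unit, where pb is the price buyers pay.
Supply in terms of pb becomes qs = -188 + 4.5(pb + 42) = 1 + 4.5pb. Setting this equal to demand: 543 - 2.4pb = 1 + 4.5pb, so pb = 5420/69.
Sellers receive ps = 5420/69 + 42 = 8318/69; q' = 543 − 2.4·(5420/69) = 8153/23.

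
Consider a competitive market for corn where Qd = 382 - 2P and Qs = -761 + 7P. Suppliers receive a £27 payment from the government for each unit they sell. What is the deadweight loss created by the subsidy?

Pre-subsidy: 382 - 2P = -761 + 7P gives P* = 127, Q* = 128.
With the subsidy, sellers receive Ps = Pb + 27 for each unit, where Pb is the price buyers pay.
Supply in terms of Pb becomes Qs = -761 + 7(Pb + 27) = -572 + 7Pb. Setting this equal to demand: 382 - 2Pb = -572 + 7Pb, so Pb = 106.
Sellers receive Ps = 106 + 27 = 133; Q' = 382 − 2·106 = 170.
The subsidy expands output by 170 − 128 = 42 past the efficient level; on those units the gap between marginal cost and willingness to pay runs from 0 up to 27.
DWL = ½ × 27 × 42 = 567.

Deadweight loss = £567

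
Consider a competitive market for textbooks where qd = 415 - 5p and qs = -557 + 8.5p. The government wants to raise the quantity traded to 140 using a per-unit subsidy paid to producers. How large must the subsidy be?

At q = 140, invert demand for the buyer price: pb = (415 − 140)/5 = 55; invert supply for the seller price: ps = (140 − (-557))/8.5 = 82.
The subsidy must fill the gap: s = ps − pb = 82 − 55 = 27.

Required subsidy s = 27 per unit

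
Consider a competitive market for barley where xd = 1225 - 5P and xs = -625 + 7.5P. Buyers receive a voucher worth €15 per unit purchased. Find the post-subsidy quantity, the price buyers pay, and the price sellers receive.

x' = 530; buyers pay €139; sellers receive €154

Pre-subsidy: 1225 - 5P = -625 + 7.5P gives P* = 148, x* = 485.
With the rebate, buyers effectively pay Pb = Ps − 15, where Ps is the price sellers receive.
Demand in terms of Ps becomes xd = 1225 − 5(Ps − 15) = 1300 - 5Ps. Setting this equal to supply: 1300 - 5Ps = -625 + 7.5Ps, so Ps = 154.
Buyers pay Pb = 154 − 15 = 139; x' = -625 + 7.5·154 = 530.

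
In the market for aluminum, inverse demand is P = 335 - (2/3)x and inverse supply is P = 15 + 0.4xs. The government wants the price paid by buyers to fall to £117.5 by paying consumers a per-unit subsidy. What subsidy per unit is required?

At a buyer price of 117.5, quantity demanded is 502.5 − 1.5·117.5 = 326.25.
Sellers supply 326.25 only when they receive Ps = 15 + 0.4·326.25 = 145.5.
s = Ps − Pb = 145.5 − 117.5 = 28.

Required subsidy s = £28 per unit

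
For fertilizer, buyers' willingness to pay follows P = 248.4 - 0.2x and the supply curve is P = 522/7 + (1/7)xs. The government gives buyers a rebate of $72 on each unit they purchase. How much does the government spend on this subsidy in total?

Pre-subsidy: 248.4 - 0.2x = 522/7 + (1/7)x gives x* = 507 and P* = 147.
With the rebate, buyers effectively pay Pb = Ps − 72, where Ps is the price sellers receive.
On the curves, Pb = 248.4 - 0.2x and Ps = 522/7 + (1/7)x; the wedge Ps − Pb = 72 gives 522/7 + (1/7)x − (248.4 - 0.2x) = 72, so x' = 717.
Then Pb = 248.4 − 0.2·717 = 105 and Ps = 522/7 + (1/7)·717 = 177.
Government outlay = subsidy × quantity = 72 × 717 = 51624.

Government cost = $51624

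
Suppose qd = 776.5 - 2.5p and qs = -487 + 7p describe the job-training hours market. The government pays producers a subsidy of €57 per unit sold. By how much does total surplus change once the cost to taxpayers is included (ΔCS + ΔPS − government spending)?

Pre-subsidy: 776.5 - 2.5p = -487 + 7p gives p* = 133, q* = 444.
With the subsidy, sellers receive ps = pb + 57 for each unit, where pb is the price buyers pay.
Supply in terms of pb becomes qs = -487 + 7(pb + 57) = -88 + 7pb. Setting this equal to demand: 776.5 - 2.5pb = -88 + 7pb, so pb = 91.
Sellers receive ps = 91 + 57 = 148; q' = 776.5 − 2.5·91 = 549.
ΔCS = ½(444 + 549)(133 − 91) = 20853; ΔPS = ½(444 + 549)(148 − 133) = 7447.5.
Government spending = 57 × 549 = 31293.
Net change = 20853 + 7447.5 − 31293 = -2992.5. The loss equals the DWL triangle ½·57·105.

Net change in total surplus = -€2992.5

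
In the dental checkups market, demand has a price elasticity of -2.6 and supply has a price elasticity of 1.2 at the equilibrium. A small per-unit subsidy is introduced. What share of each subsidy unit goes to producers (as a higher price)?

Producer share = 13/19

For a small subsidy around the equilibrium, the benefit split depends on the relative slopes, which at a point are proportional to the elasticities.
Buyer share = εs/(εs + |εd|) = 1.2/(1.2 + 2.6) = 6/19; seller share = |εd|/(εs + |εd|) = 13/19.
So producers capture 13/19 of the subsidy.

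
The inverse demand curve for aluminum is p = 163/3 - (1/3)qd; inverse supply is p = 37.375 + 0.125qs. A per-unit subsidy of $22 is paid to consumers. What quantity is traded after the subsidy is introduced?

q' = 85

Pre-subsidy: 163/3 - (1/3)q = 37.375 + 0.125q gives q* = 37 and p* = 42.
With the rebate, buyers effectively pay pb = ps − 22, where ps is the price sellers receive.
On the curves, pb = 163/3 - (1/3)q and ps = 37.375 + 0.125q; the wedge ps − pb = 22 gives 37.375 + 0.125q − (163/3 - (1/3)q) = 22, so q' = 85.
Then pb = 163/3 − (1/3)·85 = 26 and ps = 37.375 + 0.125·85 = 48.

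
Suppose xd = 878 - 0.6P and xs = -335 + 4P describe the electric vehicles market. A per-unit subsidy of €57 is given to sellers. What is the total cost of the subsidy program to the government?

Government cost = 982623/23

Pre-subsidy: 878 - 0.6P = -335 + 4P gives P* = 6065/23, x* = 16555/23.
With the subsidy, sellers receive Ps = Pb + 57 for each unit, where Pb is the price buyers pay.
Supply in terms of Pb becomes xs = -335 + 4(Pb + 57) = -107 + 4Pb. Setting this equal to demand: 878 - 0.6Pb = -107 + 4Pb, so Pb = 4925/23.
Sellers receive Ps = 4925/23 + 57 = 6236/23; x' = 878 − 0.6·(4925/23) = 17239/23.
Government outlay = subsidy × quantity = 57 × 17239/23 = 982623/23.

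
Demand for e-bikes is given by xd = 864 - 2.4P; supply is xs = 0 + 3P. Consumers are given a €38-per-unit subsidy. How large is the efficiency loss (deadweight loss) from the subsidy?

Pre-subsidy: 864 - 2.4P = 0 + 3P gives P* = 160, x* = 480.
With the rebate, buyers effectively pay Pb = Ps − 38, where Ps is the price sellers receive.
Demand in terms of Ps becomes xd = 864 − 2.4(Ps − 38) = 955.2 - 2.4Ps. Setting this equal to supply: 955.2 - 2.4Ps = 0 + 3Ps, so Ps = 1592/9.
Buyers pay Pb = 1592/9 − 38 = 1250/9; x' = 0 + 3·(1592/9) = 1592/3.
The subsidy expands output by 1592/3 − 480 = 152/3 past the efficient level; on those units the gap between marginal cost and willingness to pay runs from 0 up to 38.
DWL = ½ × 38 × 152/3 = 2888/3.

Deadweight loss = 2888/3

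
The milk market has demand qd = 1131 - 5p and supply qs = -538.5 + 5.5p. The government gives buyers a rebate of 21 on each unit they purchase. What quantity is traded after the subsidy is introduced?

q' = 391

Pre-subsidy: 1131 - 5p = -538.5 + 5.5p gives p* = 159, q* = 336.
With the rebate, buyers effectively pay pb = ps − 21, where ps is the price sellers receive.
Demand in terms of ps becomes qd = 1131 − 5(ps − 21) = 1236 - 5ps. Setting this equal to supply: 1236 - 5ps = -538.5 + 5.5ps, so ps = 169.
Buyers pay pb = 169 − 21 = 148; q' = -538.5 + 5.5·169 = 391.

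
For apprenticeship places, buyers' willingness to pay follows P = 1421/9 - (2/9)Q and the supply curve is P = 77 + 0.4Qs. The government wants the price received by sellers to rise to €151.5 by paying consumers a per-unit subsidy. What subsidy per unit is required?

At a seller price of 151.5, quantity supplied is -192.5 + 2.5·151.5 = 186.25.
Buyers absorb 186.25 only when they pay Pb = 1421/9 − (2/9)·186.25 = 116.5.
s = Ps − Pb = 151.5 − 116.5 = 35.

Required subsidy s = €35 per unit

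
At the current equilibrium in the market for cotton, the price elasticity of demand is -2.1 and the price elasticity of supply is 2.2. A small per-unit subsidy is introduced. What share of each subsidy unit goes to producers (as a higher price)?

For a small subsidy around the equilibrium, the benefit split depends on the relative slopes, which at a point are proportional to the elasticities.
Buyer share = εs/(εs + |εd|) = 2.2/(2.2 + 2.1) = 22/43; seller share = |εd|/(εs + |εd|) = 21/43.
So producers capture 21/43 of the subsidy.

Producer share = 21/43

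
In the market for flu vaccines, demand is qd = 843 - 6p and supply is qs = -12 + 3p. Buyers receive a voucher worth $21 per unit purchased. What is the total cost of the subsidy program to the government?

Pre-subsidy: 843 - 6p = -12 + 3p gives p* = 95, q* = 273.
With the rebate, buyers effectively pay pb = ps − 21, where ps is the price sellers receive.
Demand in terms of ps becomes qd = 843 − 6(ps − 21) = 969 - 6ps. Setting this equal to supply: 969 - 6ps = -12 + 3ps, so ps = 109.
Buyers pay pb = 109 − 21 = 88; q' = -12 + 3·109 = 315.
Government outlay = subsidy × quantity = 21 × 315 = 6615.

Government cost = $6615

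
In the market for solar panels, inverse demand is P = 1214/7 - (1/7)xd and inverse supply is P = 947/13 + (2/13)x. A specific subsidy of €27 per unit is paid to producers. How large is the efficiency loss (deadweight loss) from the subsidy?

Deadweight loss = €1228.5

Pre-subsidy: 1214/7 - (1/7)x = 947/13 + (2/13)x gives x* = 339 and P* = 125.
With the subsidy, sellers receive Ps = Pb + 27 for each unit, where Pb is the price buyers pay.
On the curves, Pb = 1214/7 - (1/7)x and Ps = 947/13 + (2/13)x; the wedge Ps − Pb = 27 gives 947/13 + (2/13)x − (1214/7 - (1/7)x) = 27, so x' = 430.
Then Pb = 1214/7 − (1/7)·430 = 112 and Ps = 947/13 + (2/13)·430 = 139.
The subsidy expands output by 430 − 339 = 91 past the efficient level; on those units the gap between marginal cost and willingness to pay runs from 0 up to 27.
DWL = ½ × 27 × 91 = 1228.5.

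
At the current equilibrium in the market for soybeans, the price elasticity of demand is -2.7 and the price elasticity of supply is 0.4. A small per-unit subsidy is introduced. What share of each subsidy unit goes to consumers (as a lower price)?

For a small subsidy around the equilibrium, the benefit split depends on the relative slopes, which at a point are proportional to the elasticities.
Buyer share = εs/(εs + |εd|) = 0.4/(0.4 + 2.7) = 4/31; seller share = |εd|/(εs + |εd|) = 27/31.

Consumer share = 4/31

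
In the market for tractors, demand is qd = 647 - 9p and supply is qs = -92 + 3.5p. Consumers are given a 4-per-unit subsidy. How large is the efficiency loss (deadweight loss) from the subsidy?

Pre-subsidy: 647 - 9p = -92 + 3.5p gives p* = 59.12, q* = 114.92.
With the rebate, buyers effectively pay pb = ps − 4, where ps is the price sellers receive.
Demand in terms of ps becomes qd = 647 − 9(ps − 4) = 683 - 9ps. Setting this equal to supply: 683 - 9ps = -92 + 3.5ps, so ps = 62.
Buyers pay pb = 62 − 4 = 58; q' = -92 + 3.5·62 = 125.
The subsidy expands output by 125 − 114.92 = 10.08 past the efficient level; on those units the gap between marginal cost and willingness to pay runs from 0 up to 4.
DWL = ½ × 4 × 10.08 = 20.16.

Deadweight loss = 20.16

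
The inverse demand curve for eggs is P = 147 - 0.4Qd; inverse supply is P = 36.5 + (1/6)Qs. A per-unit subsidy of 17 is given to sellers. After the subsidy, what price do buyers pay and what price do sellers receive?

Buyers pay 57; sellers receive 74

Pre-subsidy: 147 - 0.4Q = 36.5 + (1/6)Q gives Q* = 195 and P* = 69.
With the subsidy, sellers receive Ps = Pb + 17 for each unit, where Pb is the price buyers pay.
On the curves, Pb = 147 - 0.4Q and Ps = 36.5 + (1/6)Q; the wedge Ps − Pb = 17 gives 36.5 + (1/6)Q − (147 - 0.4Q) = 17, so Q' = 225.
Then Pb = 147 − 0.4·225 = 57 and Ps = 36.5 + (1/6)·225 = 74.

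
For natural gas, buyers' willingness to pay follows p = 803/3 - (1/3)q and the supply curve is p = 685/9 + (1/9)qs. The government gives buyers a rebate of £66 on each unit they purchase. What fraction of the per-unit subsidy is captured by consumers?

Pre-subsidy: 803/3 - (1/3)q = 685/9 + (1/9)q gives q* = 431 and p* = 124.
With the rebate, buyers effectively pay pb = ps − 66, where ps is the price sellers receive.
On the curves, pb = 803/3 - (1/3)q and ps = 685/9 + (1/9)q; the wedge ps − pb = 66 gives 685/9 + (1/9)q − (803/3 - (1/3)q) = 66, so q' = 579.5.
Then pb = 803/3 − (1/3)·579.5 = 74.5 and ps = 685/9 + (1/9)·579.5 = 140.5.
Buyers' price falls by p* − pb = 124 − 74.5 = 49.5; sellers' price rises by ps − p* = 140.5 − 124 = 16.5.
So consumers capture 49.5/66 = 0.75 of each unit of subsidy.

Consumer share = 0.75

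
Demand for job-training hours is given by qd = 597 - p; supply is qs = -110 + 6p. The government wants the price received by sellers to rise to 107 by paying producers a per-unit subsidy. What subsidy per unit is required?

At a seller price of 107, quantity supplied is -110 + 6·107 = 532.
Buyers absorb 532 only when they pay pb with 597 − 1·pb = 532, i.e. pb = 65.
s = ps − pb = 107 − 65 = 42.

Required subsidy s = 42 per unit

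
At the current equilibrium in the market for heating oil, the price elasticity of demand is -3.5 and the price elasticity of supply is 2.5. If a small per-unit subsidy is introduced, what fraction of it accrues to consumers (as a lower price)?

Consumer share = 5/12

For a small subsidy around the equilibrium, the benefit split depends on the relative slopes, which at a point are proportional to the elasticities.
Buyer share = εs/(εs + |εd|) = 2.5/(2.5 + 3.5) = 5/12; seller share = |εd|/(εs + |εd|) = 7/12.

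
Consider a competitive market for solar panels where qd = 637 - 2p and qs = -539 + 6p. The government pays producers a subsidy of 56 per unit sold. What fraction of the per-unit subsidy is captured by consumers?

Consumer share = 0.75

Pre-subsidy: 637 - 2p = -539 + 6p gives p* = 147, q* = 343.
With the subsidy, sellers receive ps = pb + 56 for each unit, where pb is the price buyers pay.
Supply in terms of pb becomes qs = -539 + 6(pb + 56) = -203 + 6pb. Setting this equal to demand: 637 - 2pb = -203 + 6pb, so pb = 105.
Sellers receive ps = 105 + 56 = 161; q' = 637 − 2·105 = 427.
Buyers' price falls by p* − pb = 147 − 105 = 42; sellers' price rises by ps − p* = 161 − 147 = 14.
So consumers capture 42/56 = 0.75 of each unit of subsidy.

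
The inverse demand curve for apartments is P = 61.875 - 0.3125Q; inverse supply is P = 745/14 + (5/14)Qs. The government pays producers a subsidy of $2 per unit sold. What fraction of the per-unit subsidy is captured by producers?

Producer share = 8/15

Pre-subsidy: 61.875 - 0.3125Q = 745/14 + (5/14)Q gives Q* = 194/15 and P* = 347/6.
With the subsidy, sellers receive Ps = Pb + 2 for each unit, where Pb is the price buyers pay.
On the curves, Pb = 61.875 - 0.3125Q and Ps = 745/14 + (5/14)Q; the wedge Ps − Pb = 2 gives 745/14 + (5/14)Q − (61.875 - 0.3125Q) = 2, so Q' = 15.92.
Then Pb = 61.875 − 0.3125·15.92 = 56.9 and Ps = 745/14 + (5/14)·15.92 = 58.9.
Buyers' price falls by P* − Pb = 347/6 − 56.9 = 14/15; sellers' price rises by Ps − P* = 58.9 − 347/6 = 16/15.
So producers capture (16/15)/2 = 8/15 of each unit of subsidy.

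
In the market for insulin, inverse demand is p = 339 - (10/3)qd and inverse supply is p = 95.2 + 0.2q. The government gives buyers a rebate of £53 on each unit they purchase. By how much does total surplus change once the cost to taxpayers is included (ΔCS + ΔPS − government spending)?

Pre-subsidy: 339 - (10/3)q = 95.2 + 0.2q gives q* = 69 and p* = 109.
With the rebate, buyers effectively pay pb = ps − 53, where ps is the price sellers receive.
On the curves, pb = 339 - (10/3)q and ps = 95.2 + 0.2q; the wedge ps − pb = 53 gives 95.2 + 0.2q − (339 - (10/3)q) = 53, so q' = 84.
Then pb = 339 − (10/3)·84 = 59 and ps = 95.2 + 0.2·84 = 112.
ΔCS = ½(69 + 84)(109 − 59) = 3825; ΔPS = ½(69 + 84)(112 − 109) = 229.5.
Government spending = 53 × 84 = 4452.
Net change = 3825 + 229.5 − 4452 = -397.5. The loss equals the DWL triangle ½·53·15.

Net change in total surplus = -£397.5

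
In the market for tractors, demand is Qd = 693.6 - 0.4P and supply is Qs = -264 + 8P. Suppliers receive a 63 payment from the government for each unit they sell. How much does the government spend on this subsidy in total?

Pre-subsidy: 693.6 - 0.4P = -264 + 8P gives P* = 114, Q* = 648.
With the subsidy, sellers receive Ps = Pb + 63 for each unit, where Pb is the price buyers pay.
Supply in terms of Pb becomes Qs = -264 + 8(Pb + 63) = 240 + 8Pb. Setting this equal to demand: 693.6 - 0.4Pb = 240 + 8Pb, so Pb = 54.
Sellers receive Ps = 54 + 63 = 117; Q' = 693.6 − 0.4·54 = 672.
Government outlay = subsidy × quantity = 63 × 672 = 42336.

Government cost = 42336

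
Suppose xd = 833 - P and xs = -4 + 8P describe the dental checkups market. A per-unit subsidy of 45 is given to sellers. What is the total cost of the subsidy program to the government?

Government cost = 35100

Pre-subsidy: 833 - P = -4 + 8P gives P* = 93, x* = 740.
With the subsidy, sellers receive Ps = Pb + 45 for each unit, where Pb is the price buyers pay.
Supply in terms of Pb becomes xs = -4 + 8(Pb + 45) = 356 + 8Pb. Setting this equal to demand: 833 - Pb = 356 + 8Pb, so Pb = 53.
Sellers receive Ps = 53 + 45 = 98; x' = 833 − 1·53 = 780.
Government outlay = subsidy × quantity = 45 × 780 = 35100.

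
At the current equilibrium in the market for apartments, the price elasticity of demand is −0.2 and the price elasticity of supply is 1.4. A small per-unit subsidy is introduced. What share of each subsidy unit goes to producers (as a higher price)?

For a small subsidy around the equilibrium, the benefit split depends on the relative slopes, which at a point are proportional to the elasticities.
Buyer share = εs/(εs + |εd|) = 1.4/(1.4 + 0.2) = 0.875; seller share = |εd|/(εs + |εd|) = 0.125.
So producers capture 0.125 of the subsidy.

Producer share = 0.125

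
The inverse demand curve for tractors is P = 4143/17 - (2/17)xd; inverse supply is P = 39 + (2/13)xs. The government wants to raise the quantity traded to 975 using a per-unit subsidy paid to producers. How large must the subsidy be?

Required subsidy s = 60 per unit

At x = 975, from the demand curve buyers pay Pb = 4143/17 − (2/17)·975 = 129; from the supply curve sellers need Ps = 39 + (2/13)·975 = 189.
The subsidy must fill the gap: s = Ps − Pb = 189 − 129 = 60.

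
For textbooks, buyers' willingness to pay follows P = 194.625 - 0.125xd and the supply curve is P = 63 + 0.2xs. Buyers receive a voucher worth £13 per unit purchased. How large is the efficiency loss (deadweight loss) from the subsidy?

Deadweight loss = £260

Pre-subsidy: 194.625 - 0.125x = 63 + 0.2x gives x* = 405 and P* = 144.
With the rebate, buyers effectively pay Pb = Ps − 13, where Ps is the price sellers receive.
On the curves, Pb = 194.625 - 0.125x and Ps = 63 + 0.2x; the wedge Ps − Pb = 13 gives 63 + 0.2x − (194.625 - 0.125x) = 13, so x' = 445.
Then Pb = 194.625 − 0.125·445 = 139 and Ps = 63 + 0.2·445 = 152.
The subsidy expands output by 445 − 405 = 40 past the efficient level; on those units the gap between marginal cost and willingness to pay runs from 0 up to 13.
DWL = ½ × 13 × 40 = 260.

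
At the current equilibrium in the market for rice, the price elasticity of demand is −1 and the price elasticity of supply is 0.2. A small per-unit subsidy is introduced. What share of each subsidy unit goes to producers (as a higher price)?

Producer share = 5/6

For a small subsidy around the equilibrium, the benefit split depends on the relative slopes, which at a point are proportional to the elasticities.
Buyer share = εs/(εs + |εd|) = 0.2/(0.2 + 1) = 1/6; seller share = |εd|/(εs + |εd|) = 5/6.
So producers capture 5/6 of the subsidy.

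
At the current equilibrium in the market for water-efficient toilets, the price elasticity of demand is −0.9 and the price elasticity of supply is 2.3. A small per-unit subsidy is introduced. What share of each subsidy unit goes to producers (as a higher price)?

For a small subsidy around the equilibrium, the benefit split depends on the relative slopes, which at a point are proportional to the elasticities.
Buyer share = εs/(εs + |εd|) = 2.3/(2.3 + 0.9) = 0.71875; seller share = |εd|/(εs + |εd|) = 0.28125.
So producers capture 0.28125 of the subsidy.

Producer share = 0.28125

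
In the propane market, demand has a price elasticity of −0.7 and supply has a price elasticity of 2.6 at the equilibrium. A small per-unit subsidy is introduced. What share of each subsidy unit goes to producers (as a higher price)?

Producer share = 7/33

For a small subsidy around the equilibrium, the benefit split depends on the relative slopes, which at a point are proportional to the elasticities.
Buyer share = εs/(εs + |εd|) = 2.6/(2.6 + 0.7) = 26/33; seller share = |εd|/(εs + |εd|) = 7/33.
So producers capture 7/33 of the subsidy.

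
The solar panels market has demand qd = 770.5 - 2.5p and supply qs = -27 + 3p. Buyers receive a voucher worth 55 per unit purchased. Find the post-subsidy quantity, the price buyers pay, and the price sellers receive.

Pre-subsidy: 770.5 - 2.5p = -27 + 3p gives p* = 145, q* = 408.
With the rebate, buyers effectively pay pb = ps − 55, where ps is the price sellers receive.
Demand in terms of ps becomes qd = 770.5 − 2.5(ps − 55) = 908 - 2.5ps. Setting this equal to supply: 908 - 2.5ps = -27 + 3ps, so ps = 170.
Buyers pay pb = 170 − 55 = 115; q' = -27 + 3·170 = 483.

q' = 483; buyers pay 115; sellers receive 170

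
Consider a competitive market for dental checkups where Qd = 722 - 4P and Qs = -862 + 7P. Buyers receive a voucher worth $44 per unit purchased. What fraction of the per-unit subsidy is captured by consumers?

Consumer share = 7/11

Pre-subsidy: 722 - 4P = -862 + 7P gives P* = 144, Q* = 146.
With the rebate, buyers effectively pay Pb = Ps − 44, where Ps is the price sellers receive.
Demand in terms of Ps becomes Qd = 722 − 4(Ps − 44) = 898 - 4Ps. Setting this equal to supply: 898 - 4Ps = -862 + 7Ps, so Ps = 160.
Buyers pay Pb = 160 − 44 = 116; Q' = -862 + 7·160 = 258.
Buyers' price falls by P* − Pb = 144 − 116 = 28; sellers' price rises by Ps − P* = 160 − 144 = 16.
So consumers capture 28/44 = 7/11 of each unit of subsidy.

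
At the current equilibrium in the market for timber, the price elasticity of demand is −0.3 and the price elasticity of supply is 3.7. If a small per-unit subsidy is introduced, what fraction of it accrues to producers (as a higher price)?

For a small subsidy around the equilibrium, the benefit split depends on the relative slopes, which at a point are proportional to the elasticities.
Buyer share = εs/(εs + |εd|) = 3.7/(3.7 + 0.3) = 0.925; seller share = |εd|/(εs + |εd|) = 0.075.
So producers capture 0.075 of the subsidy.

Producer share = 0.075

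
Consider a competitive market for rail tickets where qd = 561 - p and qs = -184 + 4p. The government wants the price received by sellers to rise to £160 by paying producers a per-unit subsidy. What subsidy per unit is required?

Required subsidy s = £55 per unit

At a seller price of 160, quantity supplied is -184 + 4·160 = 456.
Buyers absorb 456 only when they pay pb with 561 − 1·pb = 456, i.e. pb = 105.
s = ps − pb = 160 − 105 = 55.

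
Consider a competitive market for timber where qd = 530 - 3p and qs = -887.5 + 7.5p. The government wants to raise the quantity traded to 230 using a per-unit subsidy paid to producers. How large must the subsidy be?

Required subsidy s = 49 per unit

At q = 230, invert demand for the buyer price: pb = (530 − 230)/3 = 100; invert supply for the seller price: ps = (230 − (-887.5))/7.5 = 149.
The subsidy must fill the gap: s = ps − pb = 149 − 100 = 49.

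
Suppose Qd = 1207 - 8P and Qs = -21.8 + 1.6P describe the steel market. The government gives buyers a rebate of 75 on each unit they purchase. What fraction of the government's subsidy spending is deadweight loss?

DWL / government spending = 50/283

Pre-subsidy: 1207 - 8P = -21.8 + 1.6P gives P* = 128, Q* = 183.
With the rebate, buyers effectively pay Pb = Ps − 75, where Ps is the price sellers receive.
Demand in terms of Ps becomes Qd = 1207 − 8(Ps − 75) = 1807 - 8Ps. Setting this equal to supply: 1807 - 8Ps = -21.8 + 1.6Ps, so Ps = 190.5.
Buyers pay Pb = 190.5 − 75 = 115.5; Q' = -21.8 + 1.6·190.5 = 283.
ΔCS = ½(183 + 283)(128 − 115.5) = 2912.5; ΔPS = ½(183 + 283)(190.5 − 128) = 14562.5.
Government spending = 75 × 283 = 21225.
DWL = ½ × 75 × (283 − 183) = 3750; fraction = 3750 / 21225 = 50/283.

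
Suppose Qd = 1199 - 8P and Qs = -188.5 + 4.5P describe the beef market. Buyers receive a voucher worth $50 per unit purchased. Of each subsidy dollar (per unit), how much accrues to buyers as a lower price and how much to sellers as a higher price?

Buyers gain $18 per unit; sellers gain $32 per unit

Pre-subsidy: 1199 - 8P = -188.5 + 4.5P gives P* = 111, Q* = 311.
With the rebate, buyers effectively pay Pb = Ps − 50, where Ps is the price sellers receive.
Demand in terms of Ps becomes Qd = 1199 − 8(Ps − 50) = 1599 - 8Ps. Setting this equal to supply: 1599 - 8Ps = -188.5 + 4.5Ps, so Ps = 143.
Buyers pay Pb = 143 − 50 = 93; Q' = -188.5 + 4.5·143 = 455.
Buyers' price falls by P* − Pb = 111 − 93 = 18; sellers' price rises by Ps − P* = 143 − 111 = 32.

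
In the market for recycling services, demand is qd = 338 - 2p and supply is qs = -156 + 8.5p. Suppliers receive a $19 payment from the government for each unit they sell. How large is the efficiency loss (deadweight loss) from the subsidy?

Deadweight loss = 6137/21

Pre-subsidy: 338 - 2p = -156 + 8.5p gives p* = 988/21, q* = 5122/21.
With the subsidy, sellers receive ps = pb + 19 for each unit, where pb is the price buyers pay.
Supply in terms of pb becomes qs = -156 + 8.5(pb + 19) = 5.5 + 8.5pb. Setting this equal to demand: 338 - 2pb = 5.5 + 8.5pb, so pb = 95/3.
Sellers receive ps = 95/3 + 19 = 152/3; q' = 338 − 2·(95/3) = 824/3.
The subsidy expands output by 824/3 − 5122/21 = 646/21 past the efficient level; on those units the gap between marginal cost and willingness to pay runs from 0 up to 19.
DWL = ½ × 19 × 646/21 = 6137/21.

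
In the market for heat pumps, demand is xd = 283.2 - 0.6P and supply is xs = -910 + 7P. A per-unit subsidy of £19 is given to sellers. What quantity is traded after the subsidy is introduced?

x' = 199.5

Pre-subsidy: 283.2 - 0.6P = -910 + 7P gives P* = 157, x* = 189.
With the subsidy, sellers receive Ps = Pb + 19 for each unit, where Pb is the price buyers pay.
Supply in terms of Pb becomes xs = -910 + 7(Pb + 19) = -777 + 7Pb. Setting this equal to demand: 283.2 - 0.6Pb = -777 + 7Pb, so Pb = 139.5.
Sellers receive Ps = 139.5 + 19 = 158.5; x' = 283.2 − 0.6·139.5 = 199.5.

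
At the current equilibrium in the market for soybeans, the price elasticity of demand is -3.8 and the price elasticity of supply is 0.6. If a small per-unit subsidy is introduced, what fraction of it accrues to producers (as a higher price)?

For a small subsidy around the equilibrium, the benefit split depends on the relative slopes, which at a point are proportional to the elasticities.
Buyer share = εs/(εs + |εd|) = 0.6/(0.6 + 3.8) = 3/22; seller share = |εd|/(εs + |εd|) = 19/22.
So producers capture 19/22 of the subsidy.

Producer share = 19/22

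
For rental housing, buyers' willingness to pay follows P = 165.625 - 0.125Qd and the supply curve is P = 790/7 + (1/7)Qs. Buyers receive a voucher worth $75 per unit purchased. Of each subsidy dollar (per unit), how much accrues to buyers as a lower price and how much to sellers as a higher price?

Buyers gain $35 per unit; sellers gain $40 per unit

Pre-subsidy: 165.625 - 0.125Q = 790/7 + (1/7)Q gives Q* = 197 and P* = 141.
With the rebate, buyers effectively pay Pb = Ps − 75, where Ps is the price sellers receive.
On the curves, Pb = 165.625 - 0.125Q and Ps = 790/7 + (1/7)Q; the wedge Ps − Pb = 75 gives 790/7 + (1/7)Q − (165.625 - 0.125Q) = 75, so Q' = 477.
Then Pb = 165.625 − 0.125·477 = 106 and Ps = 790/7 + (1/7)·477 = 181.
Buyers' price falls by P* − Pb = 141 − 106 = 35; sellers' price rises by Ps − P* = 181 − 141 = 40.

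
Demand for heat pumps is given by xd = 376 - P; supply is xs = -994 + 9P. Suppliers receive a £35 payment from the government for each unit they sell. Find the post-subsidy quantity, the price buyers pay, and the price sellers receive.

Pre-subsidy: 376 - P = -994 + 9P gives P* = 137, x* = 239.
With the subsidy, sellers receive Ps = Pb + 35 for each unit, where Pb is the price buyers pay.
Supply in terms of Pb becomes xs = -994 + 9(Pb + 35) = -679 + 9Pb. Setting this equal to demand: 376 - Pb = -679 + 9Pb, so Pb = 105.5.
Sellers receive Ps = 105.5 + 35 = 140.5; x' = 376 − 1·105.5 = 270.5.

x' = 270.5; buyers pay £105.5; sellers receive £140.5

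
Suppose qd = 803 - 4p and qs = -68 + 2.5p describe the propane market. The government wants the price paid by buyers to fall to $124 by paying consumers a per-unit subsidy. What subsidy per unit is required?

At a buyer price of 124, quantity demanded is 803 − 4·124 = 307.
Sellers supply 307 only when they receive ps with -68 + 2.5·ps = 307, i.e. ps = 150.
s = ps − pb = 150 − 124 = 26.

Required subsidy s = $26 per unit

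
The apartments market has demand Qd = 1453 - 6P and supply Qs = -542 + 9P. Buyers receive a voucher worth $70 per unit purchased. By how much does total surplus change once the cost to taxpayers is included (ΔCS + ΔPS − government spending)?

Pre-subsidy: 1453 - 6P = -542 + 9P gives P* = 133, Q* = 655.
With the rebate, buyers effectively pay Pb = Ps − 70, where Ps is the price sellers receive.
Demand in terms of Ps becomes Qd = 1453 − 6(Ps − 70) = 1873 - 6Ps. Setting this equal to supply: 1873 - 6Ps = -542 + 9Ps, so Ps = 161.
Buyers pay Pb = 161 − 70 = 91; Q' = -542 + 9·161 = 907.
ΔCS = ½(655 + 907)(133 − 91) = 32802; ΔPS = ½(655 + 907)(161 − 133) = 21868.
Government spending = 70 × 907 = 63490.
Net change = 32802 + 21868 − 63490 = -8820. The loss equals the DWL triangle ½·70·252.

Net change in total surplus = -$8820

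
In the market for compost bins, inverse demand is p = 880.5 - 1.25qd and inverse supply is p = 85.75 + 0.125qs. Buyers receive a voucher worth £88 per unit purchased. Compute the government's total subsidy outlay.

Pre-subsidy: 880.5 - 1.25q = 85.75 + 0.125q gives q* = 578 and p* = 158.
With the rebate, buyers effectively pay pb = ps − 88, where ps is the price sellers receive.
On the curves, pb = 880.5 - 1.25q and ps = 85.75 + 0.125q; the wedge ps − pb = 88 gives 85.75 + 0.125q − (880.5 - 1.25q) = 88, so q' = 642.
Then pb = 880.5 − 1.25·642 = 78 and ps = 85.75 + 0.125·642 = 166.
Government outlay = subsidy × quantity = 88 × 642 = 56496.

Government cost = £56496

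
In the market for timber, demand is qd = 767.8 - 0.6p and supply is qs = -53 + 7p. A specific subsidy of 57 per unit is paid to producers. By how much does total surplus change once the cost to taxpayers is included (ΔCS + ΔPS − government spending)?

Pre-subsidy: 767.8 - 0.6p = -53 + 7p gives p* = 108, q* = 703.
With the subsidy, sellers receive ps = pb + 57 for each unit, where pb is the price buyers pay.
Supply in terms of pb becomes qs = -53 + 7(pb + 57) = 346 + 7pb. Setting this equal to demand: 767.8 - 0.6pb = 346 + 7pb, so pb = 55.5.
Sellers receive ps = 55.5 + 57 = 112.5; q' = 767.8 − 0.6·55.5 = 734.5.
ΔCS = ½(703 + 734.5)(108 − 55.5) = 37734.375; ΔPS = ½(703 + 734.5)(112.5 − 108) = 3234.375.
Government spending = 57 × 734.5 = 41866.5.
Net change = 37734.375 + 3234.375 − 41866.5 = -897.75. The loss equals the DWL triangle ½·57·31.5.

Net change in total surplus = -897.75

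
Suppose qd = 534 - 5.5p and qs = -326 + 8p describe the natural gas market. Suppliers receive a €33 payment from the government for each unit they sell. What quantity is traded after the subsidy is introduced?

q' = 7862/27

Pre-subsidy: 534 - 5.5p = -326 + 8p gives p* = 1720/27, q* = 4958/27.
With the subsidy, sellers receive ps = pb + 33 for each unit, where pb is the price buyers pay.
Supply in terms of pb becomes qs = -326 + 8(pb + 33) = -62 + 8pb. Setting this equal to demand: 534 - 5.5pb = -62 + 8pb, so pb = 1192/27.
Sellers receive ps = 1192/27 + 33 = 2083/27; q' = 534 − 5.5·(1192/27) = 7862/27.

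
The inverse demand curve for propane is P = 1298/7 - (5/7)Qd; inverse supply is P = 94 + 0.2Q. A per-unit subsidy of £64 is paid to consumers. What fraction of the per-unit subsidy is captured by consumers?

Pre-subsidy: 1298/7 - (5/7)Q = 94 + 0.2Q gives Q* = 100 and P* = 114.
With the rebate, buyers effectively pay Pb = Ps − 64, where Ps is the price sellers receive.
On the curves, Pb = 1298/7 - (5/7)Q and Ps = 94 + 0.2Q; the wedge Ps − Pb = 64 gives 94 + 0.2Q − (1298/7 - (5/7)Q) = 64, so Q' = 170.
Then Pb = 1298/7 − (5/7)·170 = 64 and Ps = 94 + 0.2·170 = 128.
Buyers' price falls by P* − Pb = 114 − 64 = 50; sellers' price rises by Ps − P* = 128 − 114 = 14.
So consumers capture 50/64 = 0.78125 of each unit of subsidy.

Consumer share = 0.78125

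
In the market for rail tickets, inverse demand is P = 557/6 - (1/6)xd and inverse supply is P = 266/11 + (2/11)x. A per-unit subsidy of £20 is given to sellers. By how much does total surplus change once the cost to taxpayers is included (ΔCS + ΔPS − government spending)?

Net change in total surplus = -13200/23

Pre-subsidy: 557/6 - (1/6)x = 266/11 + (2/11)x gives x* = 197 and P* = 60.
With the subsidy, sellers receive Ps = Pb + 20 for each unit, where Pb is the price buyers pay.
On the curves, Pb = 557/6 - (1/6)x and Ps = 266/11 + (2/11)x; the wedge Ps − Pb = 20 gives 266/11 + (2/11)x − (557/6 - (1/6)x) = 20, so x' = 5851/23.
Then Pb = 557/6 − (1/6)·(5851/23) = 1160/23 and Ps = 266/11 + (2/11)·(5851/23) = 1620/23.
ΔCS = ½(197 + 5851/23)(60 − 1160/23) = 1142020/529; ΔPS = ½(197 + 5851/23)(1620/23 − 60) = 1245840/529.
Government spending = 20 × 5851/23 = 117020/23.
Net change = 1142020/529 + 1245840/529 − 117020/23 = -13200/23. The loss equals the DWL triangle ½·20·1320/23.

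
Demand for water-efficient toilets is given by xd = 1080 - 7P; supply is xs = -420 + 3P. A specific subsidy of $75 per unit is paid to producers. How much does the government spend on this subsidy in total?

Government cost = $14062.5

Pre-subsidy: 1080 - 7P = -420 + 3P gives P* = 150, x* = 30.
With the subsidy, sellers receive Ps = Pb + 75 for each unit, where Pb is the price buyers pay.
Supply in terms of Pb becomes xs = -420 + 3(Pb + 75) = -195 + 3Pb. Setting this equal to demand: 1080 - 7Pb = -195 + 3Pb, so Pb = 127.5.
Sellers receive Ps = 127.5 + 75 = 202.5; x' = 1080 − 7·127.5 = 187.5.
Government outlay = subsidy × quantity = 75 × 187.5 = 14062.5.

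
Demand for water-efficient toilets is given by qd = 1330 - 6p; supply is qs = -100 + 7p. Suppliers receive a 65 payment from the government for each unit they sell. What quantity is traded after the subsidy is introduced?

q' = 880

Pre-subsidy: 1330 - 6p = -100 + 7p gives p* = 110, q* = 670.
With the subsidy, sellers receive ps = pb + 65 for each unit, where pb is the price buyers pay.
Supply in terms of pb becomes qs = -100 + 7(pb + 65) = 355 + 7pb. Setting this equal to demand: 1330 - 6pb = 355 + 7pb, so pb = 75.
Sellers receive ps = 75 + 65 = 140; q' = 1330 − 6·75 = 880.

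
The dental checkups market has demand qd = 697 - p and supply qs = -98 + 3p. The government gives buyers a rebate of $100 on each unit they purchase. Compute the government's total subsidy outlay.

Pre-subsidy: 697 - p = -98 + 3p gives p* = 198.75, q* = 498.25.
With the rebate, buyers effectively pay pb = ps − 100, where ps is the price sellers receive.
Demand in terms of ps becomes qd = 697 − 1(ps − 100) = 797 - ps. Setting this equal to supply: 797 - ps = -98 + 3ps, so ps = 223.75.
Buyers pay pb = 223.75 − 100 = 123.75; q' = -98 + 3·223.75 = 573.25.
Government outlay = subsidy × quantity = 100 × 573.25 = 57325.

Government cost = $57325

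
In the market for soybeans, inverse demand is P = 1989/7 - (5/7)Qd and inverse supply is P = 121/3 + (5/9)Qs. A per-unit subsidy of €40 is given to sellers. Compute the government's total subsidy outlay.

Government cost = €8940

Pre-subsidy: 1989/7 - (5/7)Q = 121/3 + (5/9)Q gives Q* = 192 and P* = 147.
With the subsidy, sellers receive Ps = Pb + 40 for each unit, where Pb is the price buyers pay.
On the curves, Pb = 1989/7 - (5/7)Q and Ps = 121/3 + (5/9)Q; the wedge Ps − Pb = 40 gives 121/3 + (5/9)Q − (1989/7 - (5/7)Q) = 40, so Q' = 223.5.
Then Pb = 1989/7 − (5/7)·223.5 = 124.5 and Ps = 121/3 + (5/9)·223.5 = 164.5.
Government outlay = subsidy × quantity = 40 × 223.5 = 8940.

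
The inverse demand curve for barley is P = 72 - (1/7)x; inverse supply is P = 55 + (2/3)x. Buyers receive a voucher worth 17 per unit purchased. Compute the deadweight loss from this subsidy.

Deadweight loss = 178.5

Pre-subsidy: 72 - (1/7)x = 55 + (2/3)x gives x* = 21 and P* = 69.
With the rebate, buyers effectively pay Pb = Ps − 17, where Ps is the price sellers receive.
On the curves, Pb = 72 - (1/7)x and Ps = 55 + (2/3)x; the wedge Ps − Pb = 17 gives 55 + (2/3)x − (72 - (1/7)x) = 17, so x' = 42.
Then Pb = 72 − (1/7)·42 = 66 and Ps = 55 + (2/3)·42 = 83.
The subsidy expands output by 42 − 21 = 21 past the efficient level; on those units the gap between marginal cost and willingness to pay runs from 0 up to 17.
DWL = ½ × 17 × 21 = 178.5.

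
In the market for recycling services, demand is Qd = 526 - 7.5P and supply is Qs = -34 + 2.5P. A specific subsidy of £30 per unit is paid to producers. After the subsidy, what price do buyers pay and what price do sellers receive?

Buyers pay £48.5; sellers receive £78.5

Pre-subsidy: 526 - 7.5P = -34 + 2.5P gives P* = 56, Q* = 106.
With the subsidy, sellers receive Ps = Pb + 30 for each unit, where Pb is the price buyers pay.
Supply in terms of Pb becomes Qs = -34 + 2.5(Pb + 30) = 41 + 2.5Pb. Setting this equal to demand: 526 - 7.5Pb = 41 + 2.5Pb, so Pb = 48.5.
Sellers receive Ps = 48.5 + 30 = 78.5; Q' = 526 − 7.5·48.5 = 162.25.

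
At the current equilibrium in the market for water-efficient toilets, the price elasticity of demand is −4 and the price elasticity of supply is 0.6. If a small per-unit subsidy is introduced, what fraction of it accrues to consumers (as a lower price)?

For a small subsidy around the equilibrium, the benefit split depends on the relative slopes, which at a point are proportional to the elasticities.
Buyer share = εs/(εs + |εd|) = 0.6/(0.6 + 4) = 3/23; seller share = |εd|/(εs + |εd|) = 20/23.

Consumer share = 3/23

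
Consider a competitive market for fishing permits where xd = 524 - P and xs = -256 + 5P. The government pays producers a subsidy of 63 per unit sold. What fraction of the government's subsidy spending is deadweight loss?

Pre-subsidy: 524 - P = -256 + 5P gives P* = 130, x* = 394.
With the subsidy, sellers receive Ps = Pb + 63 for each unit, where Pb is the price buyers pay.
Supply in terms of Pb becomes xs = -256 + 5(Pb + 63) = 59 + 5Pb. Setting this equal to demand: 524 - Pb = 59 + 5Pb, so Pb = 77.5.
Sellers receive Ps = 77.5 + 63 = 140.5; x' = 524 − 1·77.5 = 446.5.
ΔCS = ½(394 + 446.5)(130 − 77.5) = 22063.125; ΔPS = ½(394 + 446.5)(140.5 − 130) = 4412.625.
Government spending = 63 × 446.5 = 28129.5.
DWL = ½ × 63 × (446.5 − 394) = 1653.75; fraction = 1653.75 / 28129.5 = 105/1786.

DWL / government spending = 105/1786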